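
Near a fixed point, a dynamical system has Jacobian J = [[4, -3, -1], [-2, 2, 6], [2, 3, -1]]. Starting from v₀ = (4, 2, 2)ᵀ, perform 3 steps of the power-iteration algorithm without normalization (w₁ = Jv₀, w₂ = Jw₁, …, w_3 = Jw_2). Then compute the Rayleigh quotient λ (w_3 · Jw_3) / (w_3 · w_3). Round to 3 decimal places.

w1 = Jv₀ = (8, 8, 12)
w2 = Jw1 = (-4, 72, 28)
w3 = Jw2 = (-260, 320, 180)
Jw3 = (-2180, 2240, 260)
w3·Jw3 = (-260)·(-2180) + 320·2240 + 180·260 = 1330400; w3·w3 = (-260)·(-260) + 320·320 + 180·180 = 202400
λ ≈ 1330400/202400 = 6.573

λ ≈ 6.573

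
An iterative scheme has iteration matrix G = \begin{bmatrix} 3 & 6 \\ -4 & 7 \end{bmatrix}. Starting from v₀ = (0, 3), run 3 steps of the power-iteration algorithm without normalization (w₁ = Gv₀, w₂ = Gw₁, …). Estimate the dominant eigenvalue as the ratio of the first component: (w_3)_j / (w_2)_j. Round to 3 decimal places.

5.500

w1 = Gv₀ = (3·0 + 6·3; (-4)·0 + 7·3) = (18, 21)
w2 = Gw1 = (3·18 + 6·21; (-4)·18 + 7·21) = (180, 75)
w3 = Gw2 = (990, -195)
Ratio at component: 990 / 180 = 5.500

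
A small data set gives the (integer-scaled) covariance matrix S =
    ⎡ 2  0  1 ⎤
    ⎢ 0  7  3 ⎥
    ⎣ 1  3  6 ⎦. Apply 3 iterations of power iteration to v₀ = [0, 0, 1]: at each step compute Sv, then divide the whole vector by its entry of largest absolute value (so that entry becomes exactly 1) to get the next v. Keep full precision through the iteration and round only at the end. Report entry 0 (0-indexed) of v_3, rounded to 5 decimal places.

0.15085

Sv0 = (1.000000, 3.000000, 6.000000); divide by 6.000000 → v1 = (0.166667, 0.500000, 1.000000)
Sv1 = (1.333333, 6.500000, 7.666667); divide by 7.666667 → v2 = (0.173913, 0.847826, 1.000000)
Sv2 = (1.347826, 8.934783, 8.717391); divide by 8.934783 → v3 = (0.150852, 1.000000, 0.975669)
Requested entry of v3: 62/411 = 0.15085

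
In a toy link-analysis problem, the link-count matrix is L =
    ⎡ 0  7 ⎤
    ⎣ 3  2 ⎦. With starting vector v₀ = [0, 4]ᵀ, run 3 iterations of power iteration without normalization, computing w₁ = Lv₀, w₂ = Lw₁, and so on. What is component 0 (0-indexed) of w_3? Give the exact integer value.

w1 = Lv₀ = (0·0 + 7·4; 3·0 + 2·4) = (28, 8)
w2 = Lw1 = (0·28 + 7·8; 3·28 + 2·8) = (56, 100)
w3 = Lw2 = (700, 368)
The requested component of w3 is 700.

700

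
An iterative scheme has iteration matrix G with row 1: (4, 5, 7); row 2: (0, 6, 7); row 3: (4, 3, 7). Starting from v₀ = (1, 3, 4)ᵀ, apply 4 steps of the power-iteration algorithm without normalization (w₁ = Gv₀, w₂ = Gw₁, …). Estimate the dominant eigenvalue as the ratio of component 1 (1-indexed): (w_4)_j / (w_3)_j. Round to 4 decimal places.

λ ≈ 14.0690

w1 = Gv₀ = (4·1 + 5·3 + 7·4; 0·1 + 6·3 + 7·4; 4·1 + 3·3 + 7·4) = (47, 46, 41)
w2 = Gw1 = (4·47 + 5·46 + 7·41; 0·47 + 6·46 + 7·41; 4·47 + 3·46 + 7·41) = (705, 563, 613)
w3 = Gw2 = (9926, 7669, 8800)
w4 = Gw3 = (139649, 107614, 124311)
Ratio at component: 139649 / 9926 = 14.0690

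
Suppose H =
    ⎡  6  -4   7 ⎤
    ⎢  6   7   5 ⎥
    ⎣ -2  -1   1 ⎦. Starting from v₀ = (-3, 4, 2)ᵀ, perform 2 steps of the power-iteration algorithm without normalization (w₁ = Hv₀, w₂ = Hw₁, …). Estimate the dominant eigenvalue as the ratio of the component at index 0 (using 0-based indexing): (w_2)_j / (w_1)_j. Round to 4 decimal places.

8.6000

w1 = Hv₀ = (-20, 20, 4)
w2 = Hw1 = (-172, 40, 24)
Ratio at component: -172 / -20 = 8.6000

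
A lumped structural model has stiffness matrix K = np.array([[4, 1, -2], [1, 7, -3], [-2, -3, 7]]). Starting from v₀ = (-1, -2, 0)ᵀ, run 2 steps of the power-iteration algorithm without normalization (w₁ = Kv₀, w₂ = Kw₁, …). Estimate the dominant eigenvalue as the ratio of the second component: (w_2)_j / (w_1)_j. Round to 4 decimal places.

λ ≈ 9.0000

w1 = Kv₀ = (-6, -15, 8)
w2 = Kw1 = (-55, -135, 113)
Ratio at component: -135 / -15 = 9.0000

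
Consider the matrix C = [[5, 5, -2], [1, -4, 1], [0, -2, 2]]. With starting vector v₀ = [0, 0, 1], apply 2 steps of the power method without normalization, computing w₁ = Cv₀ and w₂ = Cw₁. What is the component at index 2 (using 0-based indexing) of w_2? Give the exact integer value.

w1 = Cv₀ = (5·0 + 5·0 + (-2)·1; 1·0 + (-4)·0 + 1·1; 0·0 + (-2)·0 + 2·1) = (-2, 1, 2)
w2 = Cw1 = (5·(-2) + 5·1 + (-2)·2; 1·(-2) + (-4)·1 + 1·2; 0·(-2) + (-2)·1 + 2·2) = (-9, -4, 2)
The requested component of w2 is 2.

2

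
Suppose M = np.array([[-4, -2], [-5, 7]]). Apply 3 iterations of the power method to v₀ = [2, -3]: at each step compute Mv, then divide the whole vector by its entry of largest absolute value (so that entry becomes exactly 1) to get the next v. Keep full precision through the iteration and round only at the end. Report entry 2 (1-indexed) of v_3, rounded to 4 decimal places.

1.0000

Mv0 = (-2.00000, -31.00000); divide by -31.00000 → v1 = (0.06452, 1.00000)
Mv1 = (-2.25806, 6.67742); divide by 6.67742 → v2 = (-0.33816, 1.00000)
Mv2 = (-0.64734, 8.69082); divide by 8.69082 → v3 = (-0.07449, 1.00000)
Requested entry of v3: -1799/-1799 = 1.0000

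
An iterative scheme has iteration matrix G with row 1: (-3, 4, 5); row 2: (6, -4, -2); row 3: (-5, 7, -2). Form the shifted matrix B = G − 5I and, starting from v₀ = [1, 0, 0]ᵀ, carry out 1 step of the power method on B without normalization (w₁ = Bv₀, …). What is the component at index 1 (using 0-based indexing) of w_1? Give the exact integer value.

B = G − 5I has rows (-8, 4, 5); (6, -9, -2); (-5, 7, -7)
w1 = Bv₀ = ((-8)·1 + 4·0 + 5·0; 6·1 + (-9)·0 + (-2)·0; (-5)·1 + 7·0 + (-7)·0) = (-8, 6, -5)
Requested component of w1: 6

6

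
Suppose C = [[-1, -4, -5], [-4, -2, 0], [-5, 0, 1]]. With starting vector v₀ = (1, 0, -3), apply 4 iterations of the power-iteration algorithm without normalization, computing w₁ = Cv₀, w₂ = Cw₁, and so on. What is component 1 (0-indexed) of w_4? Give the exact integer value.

-2016

w1 = Cv₀ = ((-1)·1 + (-4)·0 + (-5)·(-3); (-4)·1 + (-2)·0 + 0·(-3); (-5)·1 + 0·0 + 1·(-3)) = (14, -4, -8)
w2 = Cw1 = ((-1)·14 + (-4)·(-4) + (-5)·(-8); (-4)·14 + (-2)·(-4) + 0·(-8); (-5)·14 + 0·(-4) + 1·(-8)) = (42, -48, -78)
w3 = Cw2 = (540, -72, -288)
w4 = Cw3 = (1188, -2016, -2988)
The requested component of w4 is -2016.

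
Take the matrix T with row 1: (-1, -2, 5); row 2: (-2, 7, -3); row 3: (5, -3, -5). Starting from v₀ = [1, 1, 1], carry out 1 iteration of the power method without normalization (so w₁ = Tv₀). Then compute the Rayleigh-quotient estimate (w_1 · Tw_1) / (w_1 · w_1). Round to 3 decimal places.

-3.588

w1 = Tv₀ = (2, 2, -3)
Tw1 = (-21, 19, 19)
w1·Tw1 = 2·(-21) + 2·19 + (-3)·19 = -61; w1·w1 = 2·2 + 2·2 + (-3)·(-3) = 17
λ ≈ -61/17 = -3.588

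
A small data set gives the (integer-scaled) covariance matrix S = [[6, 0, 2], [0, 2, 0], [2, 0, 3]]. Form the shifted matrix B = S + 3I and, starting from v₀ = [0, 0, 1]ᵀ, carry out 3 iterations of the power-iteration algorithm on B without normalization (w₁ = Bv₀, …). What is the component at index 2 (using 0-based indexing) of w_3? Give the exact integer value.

300

B = S + 3I has rows (9, 0, 2); (0, 5, 0); (2, 0, 6)
w1 = Bv₀ = (9·0 + 0·0 + 2·1; 0·0 + 5·0 + 0·1; 2·0 + 0·0 + 6·1) = (2, 0, 6)
w2 = Bw1 = (9·2 + 0·0 + 2·6; 0·2 + 5·0 + 0·6; 2·2 + 0·0 + 6·6) = (30, 0, 40)
w3 = Bw2 = (350, 0, 300)
Requested component of w3: 300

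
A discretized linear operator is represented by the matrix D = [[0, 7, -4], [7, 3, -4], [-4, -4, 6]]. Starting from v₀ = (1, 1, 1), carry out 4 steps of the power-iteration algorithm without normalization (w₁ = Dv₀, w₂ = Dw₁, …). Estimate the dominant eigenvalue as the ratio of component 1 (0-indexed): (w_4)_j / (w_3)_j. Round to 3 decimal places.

w1 = Dv₀ = (0·1 + 7·1 + (-4)·1; 7·1 + 3·1 + (-4)·1; (-4)·1 + (-4)·1 + 6·1) = (3, 6, -2)
w2 = Dw1 = (0·3 + 7·6 + (-4)·(-2); 7·3 + 3·6 + (-4)·(-2); (-4)·3 + (-4)·6 + 6·(-2)) = (50, 47, -48)
w3 = Dw2 = (521, 683, -676)
w4 = Dw3 = (7485, 8400, -8872)
Ratio at component: 8400 / 683 = 12.299

λ ≈ 12.299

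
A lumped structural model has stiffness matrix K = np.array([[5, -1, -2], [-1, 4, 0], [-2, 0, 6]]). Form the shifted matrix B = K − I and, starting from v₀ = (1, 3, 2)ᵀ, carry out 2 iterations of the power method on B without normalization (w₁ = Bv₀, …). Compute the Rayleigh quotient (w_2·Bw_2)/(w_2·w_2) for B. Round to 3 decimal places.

μ ≈ 6.404

B = K − I has rows (4, -1, -2); (-1, 3, 0); (-2, 0, 5)
w1 = Bv₀ = (-3, 8, 8)
w2 = Bw1 = (-36, 27, 46)
Bw2 = (-263, 117, 302)
w2·Bw2 = 26519; w2·w2 = 4141; μ ≈ 26519/4141 = 6.404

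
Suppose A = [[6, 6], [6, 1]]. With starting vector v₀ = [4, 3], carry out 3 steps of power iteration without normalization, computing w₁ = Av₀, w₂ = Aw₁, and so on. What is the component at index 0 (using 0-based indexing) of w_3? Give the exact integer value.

4158

w1 = Av₀ = (6·4 + 6·3; 6·4 + 1·3) = (42, 27)
w2 = Aw1 = (6·42 + 6·27; 6·42 + 1·27) = (414, 279)
w3 = Aw2 = (4158, 2763)
The requested component of w3 is 4158.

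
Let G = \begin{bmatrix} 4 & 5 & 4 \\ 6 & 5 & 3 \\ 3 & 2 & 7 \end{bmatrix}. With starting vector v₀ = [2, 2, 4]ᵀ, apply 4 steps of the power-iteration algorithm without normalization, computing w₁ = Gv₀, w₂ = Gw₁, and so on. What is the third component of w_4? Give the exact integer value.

68854

w1 = Gv₀ = (4·2 + 5·2 + 4·4; 6·2 + 5·2 + 3·4; 3·2 + 2·2 + 7·4) = (34, 34, 38)
w2 = Gw1 = (4·34 + 5·34 + 4·38; 6·34 + 5·34 + 3·38; 3·34 + 2·34 + 7·38) = (458, 488, 436)
w3 = Gw2 = (6016, 6496, 5402)
w4 = Gw3 = (78152, 84782, 68854)
The requested component of w4 is 68854.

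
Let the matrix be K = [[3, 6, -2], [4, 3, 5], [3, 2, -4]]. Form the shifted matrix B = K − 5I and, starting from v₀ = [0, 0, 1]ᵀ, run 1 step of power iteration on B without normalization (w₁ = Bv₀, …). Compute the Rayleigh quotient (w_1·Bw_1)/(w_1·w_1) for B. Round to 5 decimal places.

-10.76364

B = K − 5I has rows (-2, 6, -2); (4, -2, 5); (3, 2, -9)
w1 = Bv₀ = ((-2)·0 + 6·0 + (-2)·1; 4·0 + (-2)·0 + 5·1; 3·0 + 2·0 + (-9)·1) = (-2, 5, -9)
Bw1 = (52, -63, 85)
w1·Bw1 = -1184; w1·w1 = 110; μ ≈ -1184/110 = -10.76364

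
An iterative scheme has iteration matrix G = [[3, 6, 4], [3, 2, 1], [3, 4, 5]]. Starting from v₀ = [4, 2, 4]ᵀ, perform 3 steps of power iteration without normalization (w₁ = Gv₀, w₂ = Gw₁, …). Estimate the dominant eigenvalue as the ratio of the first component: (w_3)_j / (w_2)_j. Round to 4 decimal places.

w1 = Gv₀ = (3·4 + 6·2 + 4·4; 3·4 + 2·2 + 1·4; 3·4 + 4·2 + 5·4) = (40, 20, 40)
w2 = Gw1 = (3·40 + 6·20 + 4·40; 3·40 + 2·20 + 1·40; 3·40 + 4·20 + 5·40) = (400, 200, 400)
w3 = Gw2 = (4000, 2000, 4000)
Ratio at component: 4000 / 400 = 10.0000

10.0000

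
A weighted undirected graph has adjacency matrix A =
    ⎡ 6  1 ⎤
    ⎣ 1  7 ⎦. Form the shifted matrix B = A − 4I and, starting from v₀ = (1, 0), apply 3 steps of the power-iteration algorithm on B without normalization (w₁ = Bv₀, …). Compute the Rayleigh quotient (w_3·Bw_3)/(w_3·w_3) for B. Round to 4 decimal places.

B = A − 4I has rows (2, 1); (1, 3)
w1 = Bv₀ = (2, 1)
w2 = Bw1 = (5, 5)
w3 = Bw2 = (15, 20)
Bw3 = (50, 75)
w3·Bw3 = 2250; w3·w3 = 625; μ ≈ 2250/625 = 3.6000

μ ≈ 3.6000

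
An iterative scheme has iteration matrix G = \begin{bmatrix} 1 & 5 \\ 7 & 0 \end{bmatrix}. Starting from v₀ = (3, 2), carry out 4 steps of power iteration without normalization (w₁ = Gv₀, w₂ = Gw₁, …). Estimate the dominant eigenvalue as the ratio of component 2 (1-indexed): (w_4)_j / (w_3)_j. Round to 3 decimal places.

4.856

w1 = Gv₀ = (1·3 + 5·2; 7·3 + 0·2) = (13, 21)
w2 = Gw1 = (1·13 + 5·21; 7·13 + 0·21) = (118, 91)
w3 = Gw2 = (573, 826)
w4 = Gw3 = (4703, 4011)
Ratio at component: 4011 / 826 = 4.856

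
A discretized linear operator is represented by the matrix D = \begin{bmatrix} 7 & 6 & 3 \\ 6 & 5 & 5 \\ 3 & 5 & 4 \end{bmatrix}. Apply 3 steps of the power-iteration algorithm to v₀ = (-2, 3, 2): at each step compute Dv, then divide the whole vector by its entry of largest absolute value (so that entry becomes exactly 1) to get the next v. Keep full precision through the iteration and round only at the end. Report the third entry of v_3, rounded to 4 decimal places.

0.7317

Dv0 = (10.00000, 13.00000, 17.00000); divide by 17.00000 → v1 = (0.58824, 0.76471, 1.00000)
Dv1 = (11.70588, 12.35294, 9.58824); divide by 12.35294 → v2 = (0.94762, 1.00000, 0.77619)
Dv2 = (14.96190, 14.56667, 10.94762); divide by 14.96190 → v3 = (1.00000, 0.97358, 0.73170)
Requested entry of v3: 2299/3142 = 0.7317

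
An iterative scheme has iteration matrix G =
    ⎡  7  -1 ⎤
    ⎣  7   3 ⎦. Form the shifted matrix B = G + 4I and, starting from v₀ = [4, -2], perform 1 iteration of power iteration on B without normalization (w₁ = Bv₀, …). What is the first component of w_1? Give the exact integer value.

B = G + 4I has rows (11, -1); (7, 7)
w1 = Bv₀ = (11·4 + (-1)·(-2); 7·4 + 7·(-2)) = (46, 14)
Requested component of w1: 46

46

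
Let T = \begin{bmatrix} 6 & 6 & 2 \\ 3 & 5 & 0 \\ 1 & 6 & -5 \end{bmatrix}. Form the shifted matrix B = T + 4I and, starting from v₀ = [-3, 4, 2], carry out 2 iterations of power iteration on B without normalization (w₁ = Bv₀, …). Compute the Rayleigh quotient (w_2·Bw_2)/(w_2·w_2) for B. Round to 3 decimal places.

B = T + 4I has rows (10, 6, 2); (3, 9, 0); (1, 6, -1)
w1 = Bv₀ = (10·(-3) + 6·4 + 2·2; 3·(-3) + 9·4 + 0·2; 1·(-3) + 6·4 + (-1)·2) = (-2, 27, 19)
w2 = Bw1 = (10·(-2) + 6·27 + 2·19; 3·(-2) + 9·27 + 0·19; 1·(-2) + 6·27 + (-1)·19) = (180, 237, 141)
Bw2 = (3504, 2673, 1461)
w2·Bw2 = 1470222; w2·w2 = 108450; μ ≈ 1470222/108450 = 13.557

13.557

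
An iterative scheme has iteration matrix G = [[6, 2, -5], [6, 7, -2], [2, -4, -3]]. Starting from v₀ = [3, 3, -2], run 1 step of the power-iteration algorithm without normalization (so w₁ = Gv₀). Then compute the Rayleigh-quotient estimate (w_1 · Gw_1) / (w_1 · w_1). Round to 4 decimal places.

w1 = Gv₀ = (6·3 + 2·3 + (-5)·(-2); 6·3 + 7·3 + (-2)·(-2); 2·3 + (-4)·3 + (-3)·(-2)) = (34, 43, 0)
Gw1 = (290, 505, -104)
w1·Gw1 = 34·290 + 43·505 + 0·(-104) = 31575; w1·w1 = 34·34 + 43·43 + 0·0 = 3005
λ ≈ 31575/3005 = 10.5075

10.5075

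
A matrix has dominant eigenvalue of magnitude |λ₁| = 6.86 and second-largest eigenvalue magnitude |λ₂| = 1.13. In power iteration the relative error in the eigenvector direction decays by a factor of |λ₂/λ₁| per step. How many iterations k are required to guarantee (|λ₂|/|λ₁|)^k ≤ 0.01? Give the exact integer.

|λ₂/λ₁| = 1.13/6.86 = 0.16472
Need k ≥ ln(0.01) / ln(0.16472) = -4.6052 / -1.8035 ≈ 2.553
Smallest integer k satisfying the bound: 3

3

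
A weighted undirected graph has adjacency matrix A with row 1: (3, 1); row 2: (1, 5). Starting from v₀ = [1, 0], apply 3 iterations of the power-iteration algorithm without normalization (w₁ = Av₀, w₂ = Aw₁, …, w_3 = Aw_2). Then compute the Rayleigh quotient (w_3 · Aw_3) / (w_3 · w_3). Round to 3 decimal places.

5.231

w1 = Av₀ = (3·1 + 1·0; 1·1 + 5·0) = (3, 1)
w2 = Aw1 = (3·3 + 1·1; 1·3 + 5·1) = (10, 8)
w3 = Aw2 = (38, 50)
Aw3 = (164, 288)
w3·Aw3 = 38·164 + 50·288 = 20632; w3·w3 = 38·38 + 50·50 = 3944
λ ≈ 20632/3944 = 5.231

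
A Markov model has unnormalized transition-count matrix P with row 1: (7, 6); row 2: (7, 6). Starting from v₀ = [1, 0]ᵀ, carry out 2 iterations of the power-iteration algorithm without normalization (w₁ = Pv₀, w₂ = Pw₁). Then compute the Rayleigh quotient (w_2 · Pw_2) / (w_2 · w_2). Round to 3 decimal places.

w1 = Pv₀ = (7·1 + 6·0; 7·1 + 6·0) = (7, 7)
w2 = Pw1 = (7·7 + 6·7; 7·7 + 6·7) = (91, 91)
Pw2 = (1183, 1183)
w2·Pw2 = 91·1183 + 91·1183 = 215306; w2·w2 = 91·91 + 91·91 = 16562
λ ≈ 215306/16562 = 13.000

13.000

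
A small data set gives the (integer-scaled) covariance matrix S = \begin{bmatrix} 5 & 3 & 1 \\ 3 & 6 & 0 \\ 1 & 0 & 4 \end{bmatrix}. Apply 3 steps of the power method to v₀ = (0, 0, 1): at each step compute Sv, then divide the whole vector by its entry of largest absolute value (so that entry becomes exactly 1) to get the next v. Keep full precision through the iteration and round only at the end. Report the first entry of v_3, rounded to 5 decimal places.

Sv0 = (1.000000, 0.000000, 4.000000); divide by 4.000000 → v1 = (0.250000, 0.000000, 1.000000)
Sv1 = (2.250000, 0.750000, 4.250000); divide by 4.250000 → v2 = (0.529412, 0.176471, 1.000000)
Sv2 = (4.176471, 2.647059, 4.529412); divide by 4.529412 → v3 = (0.922078, 0.584416, 1.000000)
Requested entry of v3: 71/77 = 0.92208

0.92208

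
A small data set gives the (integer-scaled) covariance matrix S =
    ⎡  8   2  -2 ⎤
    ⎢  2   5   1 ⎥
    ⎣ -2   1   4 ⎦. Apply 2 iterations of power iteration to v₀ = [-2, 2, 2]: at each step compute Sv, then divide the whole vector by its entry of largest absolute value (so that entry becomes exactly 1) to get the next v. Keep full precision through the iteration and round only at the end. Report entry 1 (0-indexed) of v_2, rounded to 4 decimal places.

-0.1571

Sv0 = (-16.00000, 8.00000, 14.00000); divide by -16.00000 → v1 = (1.00000, -0.50000, -0.87500)
Sv1 = (8.75000, -1.37500, -6.00000); divide by 8.75000 → v2 = (1.00000, -0.15714, -0.68571)
Requested entry of v2: 22/-140 = -0.1571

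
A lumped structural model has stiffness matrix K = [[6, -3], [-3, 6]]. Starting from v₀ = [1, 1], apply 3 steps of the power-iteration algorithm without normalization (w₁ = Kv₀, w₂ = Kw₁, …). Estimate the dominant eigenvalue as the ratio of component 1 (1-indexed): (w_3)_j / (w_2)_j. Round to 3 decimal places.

w1 = Kv₀ = (6·1 + (-3)·1; (-3)·1 + 6·1) = (3, 3)
w2 = Kw1 = (6·3 + (-3)·3; (-3)·3 + 6·3) = (9, 9)
w3 = Kw2 = (27, 27)
Ratio at component: 27 / 9 = 3.000

λ ≈ 3.000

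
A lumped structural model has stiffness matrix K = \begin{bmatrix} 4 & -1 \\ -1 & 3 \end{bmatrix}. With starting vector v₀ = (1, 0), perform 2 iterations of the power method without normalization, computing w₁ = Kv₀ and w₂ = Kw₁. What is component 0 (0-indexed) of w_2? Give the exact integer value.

w1 = Kv₀ = (4·1 + (-1)·0; (-1)·1 + 3·0) = (4, -1)
w2 = Kw1 = (4·4 + (-1)·(-1); (-1)·4 + 3·(-1)) = (17, -7)
The requested component of w2 is 17.

17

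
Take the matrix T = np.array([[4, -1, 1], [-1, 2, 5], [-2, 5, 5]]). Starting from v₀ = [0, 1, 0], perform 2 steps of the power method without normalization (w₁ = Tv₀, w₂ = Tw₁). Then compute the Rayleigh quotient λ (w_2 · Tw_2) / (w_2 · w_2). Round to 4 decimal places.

w1 = Tv₀ = (4·0 + (-1)·1 + 1·0; (-1)·0 + 2·1 + 5·0; (-2)·0 + 5·1 + 5·0) = (-1, 2, 5)
w2 = Tw1 = (4·(-1) + (-1)·2 + 1·5; (-1)·(-1) + 2·2 + 5·5; (-2)·(-1) + 5·2 + 5·5) = (-1, 30, 37)
Tw2 = (3, 246, 337)
w2·Tw2 = (-1)·3 + 30·246 + 37·337 = 19846; w2·w2 = (-1)·(-1) + 30·30 + 37·37 = 2270
λ ≈ 19846/2270 = 8.7427

8.7427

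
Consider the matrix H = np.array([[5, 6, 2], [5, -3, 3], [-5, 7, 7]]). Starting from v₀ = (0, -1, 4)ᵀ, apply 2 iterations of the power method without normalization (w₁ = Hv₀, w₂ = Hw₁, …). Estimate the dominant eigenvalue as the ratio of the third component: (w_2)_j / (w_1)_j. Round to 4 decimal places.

w1 = Hv₀ = (5·0 + 6·(-1) + 2·4; 5·0 + (-3)·(-1) + 3·4; (-5)·0 + 7·(-1) + 7·4) = (2, 15, 21)
w2 = Hw1 = (5·2 + 6·15 + 2·21; 5·2 + (-3)·15 + 3·21; (-5)·2 + 7·15 + 7·21) = (142, 28, 242)
Ratio at component: 242 / 21 = 11.5238

11.5238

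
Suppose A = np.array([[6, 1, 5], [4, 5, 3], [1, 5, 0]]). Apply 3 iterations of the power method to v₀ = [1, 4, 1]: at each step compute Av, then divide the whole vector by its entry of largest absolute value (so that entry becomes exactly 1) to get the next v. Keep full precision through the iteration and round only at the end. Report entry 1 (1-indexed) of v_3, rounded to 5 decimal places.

0.89041

Av0 = (15.000000, 27.000000, 21.000000); divide by 27.000000 → v1 = (0.555556, 1.000000, 0.777778)
Av1 = (8.222222, 9.555556, 5.555556); divide by 9.555556 → v2 = (0.860465, 1.000000, 0.581395)
Av2 = (9.069767, 10.186047, 5.860465); divide by 10.186047 → v3 = (0.890411, 1.000000, 0.575342)
Requested entry of v3: 2340/2628 = 0.89041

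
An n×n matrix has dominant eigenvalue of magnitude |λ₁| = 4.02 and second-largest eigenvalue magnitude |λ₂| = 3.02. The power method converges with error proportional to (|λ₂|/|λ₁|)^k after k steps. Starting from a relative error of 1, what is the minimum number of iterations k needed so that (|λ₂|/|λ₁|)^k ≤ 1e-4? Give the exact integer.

|λ₂/λ₁| = 3.02/4.02 = 0.75124
Need k ≥ ln(1e-4) / ln(0.75124) = -9.2103 / -0.2860 ≈ 32.201
Smallest integer k satisfying the bound: 33

33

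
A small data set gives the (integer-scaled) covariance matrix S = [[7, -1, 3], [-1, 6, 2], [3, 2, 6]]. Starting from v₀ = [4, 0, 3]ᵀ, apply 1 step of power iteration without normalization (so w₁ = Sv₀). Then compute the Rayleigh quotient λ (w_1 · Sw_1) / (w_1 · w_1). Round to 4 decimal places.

w1 = Sv₀ = (37, 2, 30)
Sw1 = (347, 35, 295)
w1·Sw1 = 37·347 + 2·35 + 30·295 = 21759; w1·w1 = 37·37 + 2·2 + 30·30 = 2273
λ ≈ 21759/2273 = 9.5728

λ ≈ 9.5728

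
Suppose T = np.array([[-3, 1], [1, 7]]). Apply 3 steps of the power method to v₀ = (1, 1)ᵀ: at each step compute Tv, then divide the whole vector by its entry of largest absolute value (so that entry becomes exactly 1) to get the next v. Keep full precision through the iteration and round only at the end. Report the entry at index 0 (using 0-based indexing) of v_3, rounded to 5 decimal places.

Tv0 = (-2.000000, 8.000000); divide by 8.000000 → v1 = (-0.250000, 1.000000)
Tv1 = (1.750000, 6.750000); divide by 6.750000 → v2 = (0.259259, 1.000000)
Tv2 = (0.222222, 7.259259); divide by 7.259259 → v3 = (0.030612, 1.000000)
Requested entry of v3: 12/392 = 0.03061

0.03061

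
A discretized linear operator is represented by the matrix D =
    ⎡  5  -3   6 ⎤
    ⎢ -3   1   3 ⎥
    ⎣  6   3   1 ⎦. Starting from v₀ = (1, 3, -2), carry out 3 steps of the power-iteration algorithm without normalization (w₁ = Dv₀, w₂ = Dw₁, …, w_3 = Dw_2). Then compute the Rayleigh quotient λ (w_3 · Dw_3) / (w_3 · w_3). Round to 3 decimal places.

-1.028

w1 = Dv₀ = (5·1 + (-3)·3 + 6·(-2); (-3)·1 + 1·3 + 3·(-2); 6·1 + 3·3 + 1·(-2)) = (-16, -6, 13)
w2 = Dw1 = (5·(-16) + (-3)·(-6) + 6·13; (-3)·(-16) + 1·(-6) + 3·13; 6·(-16) + 3·(-6) + 1·13) = (16, 81, -101)
w3 = Dw2 = (-769, -270, 238)
Dw3 = (-1607, 2751, -5186)
w3·Dw3 = (-769)·(-1607) + (-270)·2751 + 238·(-5186) = -741255; w3·w3 = (-769)·(-769) + (-270)·(-270) + 238·238 = 720905
λ ≈ -741255/720905 = -1.028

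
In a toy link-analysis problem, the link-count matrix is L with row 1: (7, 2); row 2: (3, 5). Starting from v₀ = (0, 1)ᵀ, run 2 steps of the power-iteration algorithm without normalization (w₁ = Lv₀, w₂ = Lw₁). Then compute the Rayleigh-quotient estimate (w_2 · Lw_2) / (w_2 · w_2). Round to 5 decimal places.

w1 = Lv₀ = (2, 5)
w2 = Lw1 = (24, 31)
Lw2 = (230, 227)
w2·Lw2 = 24·230 + 31·227 = 12557; w2·w2 = 24·24 + 31·31 = 1537
λ ≈ 12557/1537 = 8.16981

λ ≈ 8.16981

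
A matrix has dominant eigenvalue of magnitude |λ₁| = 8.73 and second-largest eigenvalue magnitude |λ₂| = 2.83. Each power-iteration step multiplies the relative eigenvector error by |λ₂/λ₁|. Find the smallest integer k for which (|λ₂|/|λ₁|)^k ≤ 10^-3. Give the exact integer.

|λ₂/λ₁| = 2.83/8.73 = 0.32417
Need k ≥ ln(10^-3) / ln(0.32417) = -6.9078 / -1.1265 ≈ 6.132
Smallest integer k satisfying the bound: 7

7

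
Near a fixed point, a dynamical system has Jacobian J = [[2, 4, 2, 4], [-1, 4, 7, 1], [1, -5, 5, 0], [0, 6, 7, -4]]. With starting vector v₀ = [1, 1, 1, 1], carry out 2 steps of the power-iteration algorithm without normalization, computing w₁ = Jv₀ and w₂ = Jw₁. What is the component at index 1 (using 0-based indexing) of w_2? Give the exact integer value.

48

w1 = Jv₀ = (12, 11, 1, 9)
w2 = Jw1 = (106, 48, -38, 37)
The requested component of w2 is 48.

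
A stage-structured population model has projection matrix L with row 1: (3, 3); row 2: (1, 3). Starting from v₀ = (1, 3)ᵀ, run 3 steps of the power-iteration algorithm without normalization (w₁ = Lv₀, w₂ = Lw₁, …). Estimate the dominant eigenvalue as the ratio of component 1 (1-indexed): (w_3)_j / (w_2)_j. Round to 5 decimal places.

w1 = Lv₀ = (3·1 + 3·3; 1·1 + 3·3) = (12, 10)
w2 = Lw1 = (3·12 + 3·10; 1·12 + 3·10) = (66, 42)
w3 = Lw2 = (324, 192)
Ratio at component: 324 / 66 = 4.90909

λ ≈ 4.90909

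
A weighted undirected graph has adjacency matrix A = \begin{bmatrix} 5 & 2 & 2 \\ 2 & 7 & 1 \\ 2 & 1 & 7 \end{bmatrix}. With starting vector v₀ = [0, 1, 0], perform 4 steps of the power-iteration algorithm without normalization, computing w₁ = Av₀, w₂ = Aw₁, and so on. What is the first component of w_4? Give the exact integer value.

2730

w1 = Av₀ = (5·0 + 2·1 + 2·0; 2·0 + 7·1 + 1·0; 2·0 + 1·1 + 7·0) = (2, 7, 1)
w2 = Aw1 = (5·2 + 2·7 + 2·1; 2·2 + 7·7 + 1·1; 2·2 + 1·7 + 7·1) = (26, 54, 18)
w3 = Aw2 = (274, 448, 232)
w4 = Aw3 = (2730, 3916, 2620)
The requested component of w4 is 2730.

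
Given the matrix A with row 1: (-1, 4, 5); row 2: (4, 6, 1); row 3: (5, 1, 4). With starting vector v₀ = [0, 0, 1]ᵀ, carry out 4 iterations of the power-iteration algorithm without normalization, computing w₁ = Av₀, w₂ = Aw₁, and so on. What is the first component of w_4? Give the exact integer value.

w1 = Av₀ = (5, 1, 4)
w2 = Aw1 = (19, 30, 42)
w3 = Aw2 = (311, 298, 293)
w4 = Aw3 = (2346, 3325, 3025)
The requested component of w4 is 2346.

2346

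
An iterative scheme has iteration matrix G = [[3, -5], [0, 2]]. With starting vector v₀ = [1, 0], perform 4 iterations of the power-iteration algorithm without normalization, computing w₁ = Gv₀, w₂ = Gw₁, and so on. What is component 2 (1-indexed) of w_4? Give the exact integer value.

0

w1 = Gv₀ = (3, 0)
w2 = Gw1 = (9, 0)
w3 = Gw2 = (27, 0)
w4 = Gw3 = (81, 0)
The requested component of w4 is 0.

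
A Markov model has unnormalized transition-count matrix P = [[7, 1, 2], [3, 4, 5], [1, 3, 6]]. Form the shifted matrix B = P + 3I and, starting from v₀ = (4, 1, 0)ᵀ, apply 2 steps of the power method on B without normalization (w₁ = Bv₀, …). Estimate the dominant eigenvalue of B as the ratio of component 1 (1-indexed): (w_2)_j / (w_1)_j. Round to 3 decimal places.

10.805

B = P + 3I has rows (10, 1, 2); (3, 7, 5); (1, 3, 9)
w1 = Bv₀ = (10·4 + 1·1 + 2·0; 3·4 + 7·1 + 5·0; 1·4 + 3·1 + 9·0) = (41, 19, 7)
w2 = Bw1 = (10·41 + 1·19 + 2·7; 3·41 + 7·19 + 5·7; 1·41 + 3·19 + 9·7) = (443, 291, 161)
Ratio: 443/41 = 10.805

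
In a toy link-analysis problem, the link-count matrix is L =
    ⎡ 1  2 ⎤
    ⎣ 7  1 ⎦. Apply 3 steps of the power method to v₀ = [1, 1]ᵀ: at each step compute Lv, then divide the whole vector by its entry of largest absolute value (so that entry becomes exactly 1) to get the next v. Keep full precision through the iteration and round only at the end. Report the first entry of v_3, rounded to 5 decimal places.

Lv0 = (3.000000, 8.000000); divide by 8.000000 → v1 = (0.375000, 1.000000)
Lv1 = (2.375000, 3.625000); divide by 3.625000 → v2 = (0.655172, 1.000000)
Lv2 = (2.655172, 5.586207); divide by 5.586207 → v3 = (0.475309, 1.000000)
Requested entry of v3: 77/162 = 0.47531

0.47531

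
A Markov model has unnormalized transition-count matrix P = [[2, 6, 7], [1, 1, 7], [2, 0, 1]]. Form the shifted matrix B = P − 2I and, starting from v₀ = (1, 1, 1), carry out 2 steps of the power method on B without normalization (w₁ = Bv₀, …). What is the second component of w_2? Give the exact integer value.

B = P − 2I has rows (0, 6, 7); (1, -1, 7); (2, 0, -1)
w1 = Bv₀ = (0·1 + 6·1 + 7·1; 1·1 + (-1)·1 + 7·1; 2·1 + 0·1 + (-1)·1) = (13, 7, 1)
w2 = Bw1 = (0·13 + 6·7 + 7·1; 1·13 + (-1)·7 + 7·1; 2·13 + 0·7 + (-1)·1) = (49, 13, 25)
Requested component of w2: 13

13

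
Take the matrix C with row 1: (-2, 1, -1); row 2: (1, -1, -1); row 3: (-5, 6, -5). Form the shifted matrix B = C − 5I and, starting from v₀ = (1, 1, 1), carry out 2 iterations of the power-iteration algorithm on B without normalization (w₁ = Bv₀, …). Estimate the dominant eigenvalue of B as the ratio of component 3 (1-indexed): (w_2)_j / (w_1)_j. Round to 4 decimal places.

B = C − 5I has rows (-7, 1, -1); (1, -6, -1); (-5, 6, -10)
w1 = Bv₀ = ((-7)·1 + 1·1 + (-1)·1; 1·1 + (-6)·1 + (-1)·1; (-5)·1 + 6·1 + (-10)·1) = (-7, -6, -9)
w2 = Bw1 = ((-7)·(-7) + 1·(-6) + (-1)·(-9); 1·(-7) + (-6)·(-6) + (-1)·(-9); (-5)·(-7) + 6·(-6) + (-10)·(-9)) = (52, 38, 89)
Ratio: 89/-9 = -9.8889

μ ≈ -9.8889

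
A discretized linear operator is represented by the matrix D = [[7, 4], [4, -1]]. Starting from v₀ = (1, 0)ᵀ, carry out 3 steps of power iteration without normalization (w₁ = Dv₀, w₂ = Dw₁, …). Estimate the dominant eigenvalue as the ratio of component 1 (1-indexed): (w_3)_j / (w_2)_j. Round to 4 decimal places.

w1 = Dv₀ = (7, 4)
w2 = Dw1 = (65, 24)
w3 = Dw2 = (551, 236)
Ratio at component: 551 / 65 = 8.4769

8.4769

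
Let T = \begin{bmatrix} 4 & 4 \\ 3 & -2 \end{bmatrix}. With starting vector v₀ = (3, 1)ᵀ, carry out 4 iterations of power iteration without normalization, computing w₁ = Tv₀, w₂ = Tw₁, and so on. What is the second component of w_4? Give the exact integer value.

1096

w1 = Tv₀ = (4·3 + 4·1; 3·3 + (-2)·1) = (16, 7)
w2 = Tw1 = (4·16 + 4·7; 3·16 + (-2)·7) = (92, 34)
w3 = Tw2 = (504, 208)
w4 = Tw3 = (2848, 1096)
The requested component of w4 is 1096.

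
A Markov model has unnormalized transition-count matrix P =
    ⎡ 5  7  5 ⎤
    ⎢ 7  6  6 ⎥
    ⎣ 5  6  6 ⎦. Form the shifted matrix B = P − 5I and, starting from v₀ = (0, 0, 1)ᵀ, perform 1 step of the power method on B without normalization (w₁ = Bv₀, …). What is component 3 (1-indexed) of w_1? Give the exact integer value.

1

B = P − 5I has rows (0, 7, 5); (7, 1, 6); (5, 6, 1)
w1 = Bv₀ = (0·0 + 7·0 + 5·1; 7·0 + 1·0 + 6·1; 5·0 + 6·0 + 1·1) = (5, 6, 1)
Requested component of w1: 1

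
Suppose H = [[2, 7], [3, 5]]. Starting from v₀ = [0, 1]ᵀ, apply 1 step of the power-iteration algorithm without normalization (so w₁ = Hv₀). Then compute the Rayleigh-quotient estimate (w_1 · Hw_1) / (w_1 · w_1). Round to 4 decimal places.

w1 = Hv₀ = (2·0 + 7·1; 3·0 + 5·1) = (7, 5)
Hw1 = (49, 46)
w1·Hw1 = 7·49 + 5·46 = 573; w1·w1 = 7·7 + 5·5 = 74
λ ≈ 573/74 = 7.7432

λ ≈ 7.7432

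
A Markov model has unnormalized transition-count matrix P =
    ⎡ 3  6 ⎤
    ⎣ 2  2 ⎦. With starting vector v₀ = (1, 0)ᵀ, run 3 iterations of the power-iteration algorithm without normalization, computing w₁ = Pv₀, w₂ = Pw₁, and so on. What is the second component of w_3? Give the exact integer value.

62

w1 = Pv₀ = (3·1 + 6·0; 2·1 + 2·0) = (3, 2)
w2 = Pw1 = (3·3 + 6·2; 2·3 + 2·2) = (21, 10)
w3 = Pw2 = (123, 62)
The requested component of w3 is 62.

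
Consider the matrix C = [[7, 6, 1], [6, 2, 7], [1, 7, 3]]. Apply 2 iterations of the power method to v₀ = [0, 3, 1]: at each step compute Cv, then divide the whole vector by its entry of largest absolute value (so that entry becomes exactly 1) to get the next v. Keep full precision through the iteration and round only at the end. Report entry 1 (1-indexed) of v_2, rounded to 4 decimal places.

0.7630

Cv0 = (19.00000, 13.00000, 24.00000); divide by 24.00000 → v1 = (0.79167, 0.54167, 1.00000)
Cv1 = (9.79167, 12.83333, 7.58333); divide by 12.83333 → v2 = (0.76299, 1.00000, 0.59091)
Requested entry of v2: 235/308 = 0.7630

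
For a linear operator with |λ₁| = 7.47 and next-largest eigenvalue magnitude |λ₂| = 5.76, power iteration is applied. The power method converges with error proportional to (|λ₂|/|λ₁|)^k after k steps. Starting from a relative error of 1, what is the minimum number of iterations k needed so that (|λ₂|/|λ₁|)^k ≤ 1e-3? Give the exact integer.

27

|λ₂/λ₁| = 5.76/7.47 = 0.77108
Need k ≥ ln(1e-3) / ln(0.77108) = -6.9078 / -0.2600 ≈ 26.573
Smallest integer k satisfying the bound: 27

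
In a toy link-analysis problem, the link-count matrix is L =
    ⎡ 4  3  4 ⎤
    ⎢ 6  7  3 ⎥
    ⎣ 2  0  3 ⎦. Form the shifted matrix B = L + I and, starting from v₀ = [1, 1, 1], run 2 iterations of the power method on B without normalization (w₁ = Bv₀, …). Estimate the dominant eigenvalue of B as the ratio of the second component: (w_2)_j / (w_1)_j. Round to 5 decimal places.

B = L + I has rows (5, 3, 4); (6, 8, 3); (2, 0, 4)
w1 = Bv₀ = (5·1 + 3·1 + 4·1; 6·1 + 8·1 + 3·1; 2·1 + 0·1 + 4·1) = (12, 17, 6)
w2 = Bw1 = (5·12 + 3·17 + 4·6; 6·12 + 8·17 + 3·6; 2·12 + 0·17 + 4·6) = (135, 226, 48)
Ratio: 226/17 = 13.29412

μ ≈ 13.29412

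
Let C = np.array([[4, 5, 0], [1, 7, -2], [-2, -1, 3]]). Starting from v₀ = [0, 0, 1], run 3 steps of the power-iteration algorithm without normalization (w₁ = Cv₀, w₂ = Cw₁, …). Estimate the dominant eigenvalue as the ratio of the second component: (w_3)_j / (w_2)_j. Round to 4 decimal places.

8.6000

w1 = Cv₀ = (0, -2, 3)
w2 = Cw1 = (-10, -20, 11)
w3 = Cw2 = (-140, -172, 73)
Ratio at component: -172 / -20 = 8.6000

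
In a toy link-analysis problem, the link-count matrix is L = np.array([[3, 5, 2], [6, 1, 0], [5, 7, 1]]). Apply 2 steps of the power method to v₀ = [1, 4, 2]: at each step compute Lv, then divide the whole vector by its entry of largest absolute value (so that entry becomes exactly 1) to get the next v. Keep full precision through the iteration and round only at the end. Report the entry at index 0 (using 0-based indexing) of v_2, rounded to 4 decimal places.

Lv0 = (27.00000, 10.00000, 35.00000); divide by 35.00000 → v1 = (0.77143, 0.28571, 1.00000)
Lv1 = (5.74286, 4.91429, 6.85714); divide by 6.85714 → v2 = (0.83750, 0.71667, 1.00000)
Requested entry of v2: 201/240 = 0.8375

0.8375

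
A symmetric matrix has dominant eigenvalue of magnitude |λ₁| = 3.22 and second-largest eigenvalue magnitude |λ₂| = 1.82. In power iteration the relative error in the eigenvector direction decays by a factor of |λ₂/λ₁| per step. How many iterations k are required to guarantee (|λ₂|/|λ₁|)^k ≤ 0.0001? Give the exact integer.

17

|λ₂/λ₁| = 1.82/3.22 = 0.56522
Need k ≥ ln(0.0001) / ln(0.56522) = -9.2103 / -0.5705 ≈ 16.143
Smallest integer k satisfying the bound: 17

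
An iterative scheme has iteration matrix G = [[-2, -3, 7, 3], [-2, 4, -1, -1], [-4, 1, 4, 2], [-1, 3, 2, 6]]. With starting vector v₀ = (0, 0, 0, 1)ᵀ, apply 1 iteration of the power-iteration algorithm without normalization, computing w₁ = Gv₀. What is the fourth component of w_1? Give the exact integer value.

6

w1 = Gv₀ = ((-2)·0 + (-3)·0 + 7·0 + 3·1; (-2)·0 + 4·0 + (-1)·0 + (-1)·1; (-4)·0 + 1·0 + 4·0 + 2·1; (-1)·0 + 3·0 + 2·0 + 6·1) = (3, -1, 2, 6)
The requested component of w1 is 6.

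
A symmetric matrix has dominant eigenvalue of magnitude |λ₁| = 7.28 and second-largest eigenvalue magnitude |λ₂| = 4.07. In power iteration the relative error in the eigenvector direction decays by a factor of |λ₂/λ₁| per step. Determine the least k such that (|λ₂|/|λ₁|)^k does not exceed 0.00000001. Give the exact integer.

|λ₂/λ₁| = 4.07/7.28 = 0.55907
Need k ≥ ln(0.00000001) / ln(0.55907) = -18.4207 / -0.5815 ≈ 31.679
Smallest integer k satisfying the bound: 32

32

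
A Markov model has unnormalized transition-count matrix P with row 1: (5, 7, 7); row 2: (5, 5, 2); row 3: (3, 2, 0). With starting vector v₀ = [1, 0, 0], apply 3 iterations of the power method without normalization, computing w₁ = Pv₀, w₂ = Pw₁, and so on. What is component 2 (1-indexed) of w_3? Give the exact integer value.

735

w1 = Pv₀ = (5, 5, 3)
w2 = Pw1 = (81, 56, 25)
w3 = Pw2 = (972, 735, 355)
The requested component of w3 is 735.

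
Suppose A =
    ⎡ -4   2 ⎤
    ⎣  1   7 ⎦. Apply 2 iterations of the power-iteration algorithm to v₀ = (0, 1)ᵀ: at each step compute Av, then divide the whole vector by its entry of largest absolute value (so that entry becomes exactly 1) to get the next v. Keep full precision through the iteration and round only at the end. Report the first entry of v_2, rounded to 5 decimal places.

0.11765

Av0 = (2.000000, 7.000000); divide by 7.000000 → v1 = (0.285714, 1.000000)
Av1 = (0.857143, 7.285714); divide by 7.285714 → v2 = (0.117647, 1.000000)
Requested entry of v2: 6/51 = 0.11765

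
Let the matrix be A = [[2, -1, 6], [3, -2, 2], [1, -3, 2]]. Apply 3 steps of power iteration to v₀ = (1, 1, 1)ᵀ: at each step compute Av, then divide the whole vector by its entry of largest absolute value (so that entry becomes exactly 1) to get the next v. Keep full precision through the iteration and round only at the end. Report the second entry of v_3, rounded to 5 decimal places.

Av0 = (7.000000, 3.000000, 0.000000); divide by 7.000000 → v1 = (1.000000, 0.428571, 0.000000)
Av1 = (1.571429, 2.142857, -0.285714); divide by 2.142857 → v2 = (0.733333, 1.000000, -0.133333)
Av2 = (-0.333333, -0.066667, -2.533333); divide by -2.533333 → v3 = (0.131579, 0.026316, 1.000000)
Requested entry of v3: -1/-38 = 0.02632

0.02632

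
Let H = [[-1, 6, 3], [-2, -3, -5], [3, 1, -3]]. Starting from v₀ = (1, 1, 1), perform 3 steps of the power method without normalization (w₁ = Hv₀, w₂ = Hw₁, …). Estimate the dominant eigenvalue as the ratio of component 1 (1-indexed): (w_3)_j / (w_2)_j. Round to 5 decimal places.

λ ≈ -2.33846

w1 = Hv₀ = ((-1)·1 + 6·1 + 3·1; (-2)·1 + (-3)·1 + (-5)·1; 3·1 + 1·1 + (-3)·1) = (8, -10, 1)
w2 = Hw1 = ((-1)·8 + 6·(-10) + 3·1; (-2)·8 + (-3)·(-10) + (-5)·1; 3·8 + 1·(-10) + (-3)·1) = (-65, 9, 11)
w3 = Hw2 = (152, 48, -219)
Ratio at component: 152 / -65 = -2.33846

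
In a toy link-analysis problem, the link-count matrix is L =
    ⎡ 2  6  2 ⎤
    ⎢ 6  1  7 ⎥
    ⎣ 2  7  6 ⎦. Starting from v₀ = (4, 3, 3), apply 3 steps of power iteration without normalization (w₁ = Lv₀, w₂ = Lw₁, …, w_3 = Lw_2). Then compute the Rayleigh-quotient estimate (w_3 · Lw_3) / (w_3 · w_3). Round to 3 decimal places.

w1 = Lv₀ = (32, 48, 47)
w2 = Lw1 = (446, 569, 682)
w3 = Lw2 = (5670, 8019, 8967)
Lw3 = (77388, 104808, 121275)
w3·Lw3 = 5670·77388 + 8019·104808 + 8967·121275 = 2366718237; w3·w3 = 5670·5670 + 8019·8019 + 8967·8967 = 176860350
λ ≈ 2366718237/176860350 = 13.382

13.382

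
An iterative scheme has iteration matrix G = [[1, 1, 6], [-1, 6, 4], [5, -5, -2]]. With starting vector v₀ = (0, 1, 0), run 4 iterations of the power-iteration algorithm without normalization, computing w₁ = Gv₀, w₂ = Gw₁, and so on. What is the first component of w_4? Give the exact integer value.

-1005

w1 = Gv₀ = (1·0 + 1·1 + 6·0; (-1)·0 + 6·1 + 4·0; 5·0 + (-5)·1 + (-2)·0) = (1, 6, -5)
w2 = Gw1 = (1·1 + 1·6 + 6·(-5); (-1)·1 + 6·6 + 4·(-5); 5·1 + (-5)·6 + (-2)·(-5)) = (-23, 15, -15)
w3 = Gw2 = (-98, 53, -160)
w4 = Gw3 = (-1005, -224, -435)
The requested component of w4 is -1005.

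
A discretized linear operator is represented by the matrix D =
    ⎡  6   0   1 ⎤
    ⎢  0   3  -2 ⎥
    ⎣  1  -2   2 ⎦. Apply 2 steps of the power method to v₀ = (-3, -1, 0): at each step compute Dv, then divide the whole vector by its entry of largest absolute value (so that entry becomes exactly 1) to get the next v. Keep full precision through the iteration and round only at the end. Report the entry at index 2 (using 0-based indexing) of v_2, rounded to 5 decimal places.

Dv0 = (-18.000000, -3.000000, -1.000000); divide by -18.000000 → v1 = (1.000000, 0.166667, 0.055556)
Dv1 = (6.055556, 0.388889, 0.777778); divide by 6.055556 → v2 = (1.000000, 0.064220, 0.128440)
Requested entry of v2: -14/-109 = 0.12844

0.12844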